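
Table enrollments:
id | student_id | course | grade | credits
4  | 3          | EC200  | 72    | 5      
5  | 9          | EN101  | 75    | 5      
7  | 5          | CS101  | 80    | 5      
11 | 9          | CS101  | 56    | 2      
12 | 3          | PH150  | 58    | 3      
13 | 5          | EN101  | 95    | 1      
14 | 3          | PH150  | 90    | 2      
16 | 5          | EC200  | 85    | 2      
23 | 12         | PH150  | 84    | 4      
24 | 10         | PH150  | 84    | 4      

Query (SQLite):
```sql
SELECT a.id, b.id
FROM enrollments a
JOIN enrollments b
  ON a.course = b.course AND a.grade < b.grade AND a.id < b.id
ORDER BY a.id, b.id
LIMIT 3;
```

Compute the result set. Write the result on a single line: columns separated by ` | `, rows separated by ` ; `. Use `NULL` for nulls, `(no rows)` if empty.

4 | 16 ; 5 | 13 ; 12 | 14

Pairs (a,b) with same course, a.grade < b.grade, a.id < b.id.
course groups: CS101:{7,11} EC200:{4,16} EN101:{5,13} PH150:{12,14,23,24}
Ordered by (a.id, b.id); first 3.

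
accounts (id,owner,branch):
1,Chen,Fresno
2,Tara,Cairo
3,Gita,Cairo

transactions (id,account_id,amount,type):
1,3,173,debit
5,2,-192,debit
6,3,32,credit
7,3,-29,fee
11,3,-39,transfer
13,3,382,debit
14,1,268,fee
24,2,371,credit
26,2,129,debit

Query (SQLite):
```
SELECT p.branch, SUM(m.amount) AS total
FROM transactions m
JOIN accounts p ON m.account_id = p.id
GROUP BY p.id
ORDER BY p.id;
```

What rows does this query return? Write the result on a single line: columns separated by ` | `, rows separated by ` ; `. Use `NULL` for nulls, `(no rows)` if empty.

Fresno | 268 ; Cairo | 308 ; Cairo | 519

Join each transactions row to its accounts via account_id.
Group joined rows by accounts.id; compute SUM(m.amount) per group.
  1: ids {14} → SUM(m.amount)=268
  2: ids {5, 24, 26} → SUM(m.amount)=308
  3: ids {1, 6, 7, 11, 13} → SUM(m.amount)=519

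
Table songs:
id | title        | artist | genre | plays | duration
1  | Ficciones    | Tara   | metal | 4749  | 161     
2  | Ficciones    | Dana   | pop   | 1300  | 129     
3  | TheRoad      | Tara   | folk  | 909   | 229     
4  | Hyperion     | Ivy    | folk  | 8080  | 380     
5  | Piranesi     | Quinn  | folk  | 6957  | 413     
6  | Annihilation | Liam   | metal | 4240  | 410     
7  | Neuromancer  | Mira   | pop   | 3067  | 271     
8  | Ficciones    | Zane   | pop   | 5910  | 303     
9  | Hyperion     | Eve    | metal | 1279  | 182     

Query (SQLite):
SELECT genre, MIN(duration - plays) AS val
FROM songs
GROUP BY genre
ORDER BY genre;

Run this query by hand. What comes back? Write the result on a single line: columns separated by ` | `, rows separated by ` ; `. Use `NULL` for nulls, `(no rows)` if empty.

folk | -7700 ; metal | -4588 ; pop | -5607

For each row compute duration - plays.
Group by genre; take MIN of the expression per group.
  folk: ids {3, 4, 5} → MIN(duration - plays)=-7700
  metal: ids {1, 6, 9} → MIN(duration - plays)=-4588
  pop: ids {2, 7, 8} → MIN(duration - plays)=-5607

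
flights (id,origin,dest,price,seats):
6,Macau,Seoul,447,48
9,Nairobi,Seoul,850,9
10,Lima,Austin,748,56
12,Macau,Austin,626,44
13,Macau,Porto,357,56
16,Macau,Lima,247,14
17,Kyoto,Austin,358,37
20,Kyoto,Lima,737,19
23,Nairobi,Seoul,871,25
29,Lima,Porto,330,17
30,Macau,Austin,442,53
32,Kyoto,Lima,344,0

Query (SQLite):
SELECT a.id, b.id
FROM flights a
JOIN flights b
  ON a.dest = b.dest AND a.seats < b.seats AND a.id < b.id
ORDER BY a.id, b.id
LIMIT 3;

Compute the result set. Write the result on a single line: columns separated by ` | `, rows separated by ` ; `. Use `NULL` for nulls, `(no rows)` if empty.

9 | 23 ; 12 | 30 ; 16 | 20

Pairs (a,b) with same dest, a.seats < b.seats, a.id < b.id.
dest groups: Austin:{10,12,17,30} Lima:{16,20,32} Porto:{13,29} Seoul:{6,9,23}
Ordered by (a.id, b.id); first 3.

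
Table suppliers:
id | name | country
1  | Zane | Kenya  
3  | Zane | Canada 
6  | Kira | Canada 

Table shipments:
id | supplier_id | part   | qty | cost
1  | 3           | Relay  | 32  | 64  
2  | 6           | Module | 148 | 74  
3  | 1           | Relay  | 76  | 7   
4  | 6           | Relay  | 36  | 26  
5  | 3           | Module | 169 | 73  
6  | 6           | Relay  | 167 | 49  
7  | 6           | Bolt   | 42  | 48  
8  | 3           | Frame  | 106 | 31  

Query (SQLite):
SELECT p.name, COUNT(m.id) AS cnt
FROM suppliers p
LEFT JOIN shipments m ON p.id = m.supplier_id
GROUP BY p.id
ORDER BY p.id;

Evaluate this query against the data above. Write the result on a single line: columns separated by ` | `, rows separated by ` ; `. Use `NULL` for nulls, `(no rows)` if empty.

LEFT JOIN keeps every suppliers row; unmatched ones get NULL for shipments columns.
Group by suppliers.id and compute COUNT(m.id). COUNT(col) of an all-NULL group is 0.
  1: ids {3} → COUNT(m.id)=1
  3: ids {1, 5, 8} → COUNT(m.id)=3
  6: ids {2, 4, 6, 7} → COUNT(m.id)=4

Zane | 1 ; Zane | 3 ; Kira | 4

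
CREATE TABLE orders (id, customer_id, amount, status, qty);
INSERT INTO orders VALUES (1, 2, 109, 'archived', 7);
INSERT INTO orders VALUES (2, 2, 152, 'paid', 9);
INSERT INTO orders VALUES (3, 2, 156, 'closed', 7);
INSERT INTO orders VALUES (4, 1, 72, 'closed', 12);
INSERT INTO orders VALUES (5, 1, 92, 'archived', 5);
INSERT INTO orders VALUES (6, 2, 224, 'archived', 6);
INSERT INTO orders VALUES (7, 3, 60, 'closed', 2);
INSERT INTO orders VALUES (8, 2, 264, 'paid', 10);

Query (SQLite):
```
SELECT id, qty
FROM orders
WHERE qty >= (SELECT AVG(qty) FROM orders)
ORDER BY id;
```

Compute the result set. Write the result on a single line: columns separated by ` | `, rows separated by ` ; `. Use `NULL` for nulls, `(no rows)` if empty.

Scalar subquery: AVG(qty) over all orders rows = 7.25.
Keep rows where qty >= that value.

2 | 9 ; 4 | 12 ; 8 | 10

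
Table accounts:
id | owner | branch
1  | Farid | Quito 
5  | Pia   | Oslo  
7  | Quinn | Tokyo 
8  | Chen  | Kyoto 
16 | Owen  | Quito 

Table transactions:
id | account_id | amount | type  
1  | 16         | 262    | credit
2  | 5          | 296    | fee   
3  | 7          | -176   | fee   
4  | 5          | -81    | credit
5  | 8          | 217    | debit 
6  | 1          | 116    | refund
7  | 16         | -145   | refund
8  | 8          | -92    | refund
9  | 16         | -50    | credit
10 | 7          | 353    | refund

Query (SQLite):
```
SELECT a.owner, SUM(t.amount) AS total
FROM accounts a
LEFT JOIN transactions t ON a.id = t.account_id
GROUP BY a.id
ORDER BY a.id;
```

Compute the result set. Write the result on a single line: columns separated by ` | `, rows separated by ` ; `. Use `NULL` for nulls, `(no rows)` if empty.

LEFT JOIN keeps every accounts row; unmatched ones get NULL for transactions columns.
Group by accounts.id and compute SUM(t.amount). SUM over an all-NULL group is NULL.
  1: ids {6} → SUM(t.amount)=116
  5: ids {2, 4} → SUM(t.amount)=215
  7: ids {3, 10} → SUM(t.amount)=177
  8: ids {5, 8} → SUM(t.amount)=125
  16: ids {1, 7, 9} → SUM(t.amount)=67

Farid | 116 ; Pia | 215 ; Quinn | 177 ; Chen | 125 ; Owen | 67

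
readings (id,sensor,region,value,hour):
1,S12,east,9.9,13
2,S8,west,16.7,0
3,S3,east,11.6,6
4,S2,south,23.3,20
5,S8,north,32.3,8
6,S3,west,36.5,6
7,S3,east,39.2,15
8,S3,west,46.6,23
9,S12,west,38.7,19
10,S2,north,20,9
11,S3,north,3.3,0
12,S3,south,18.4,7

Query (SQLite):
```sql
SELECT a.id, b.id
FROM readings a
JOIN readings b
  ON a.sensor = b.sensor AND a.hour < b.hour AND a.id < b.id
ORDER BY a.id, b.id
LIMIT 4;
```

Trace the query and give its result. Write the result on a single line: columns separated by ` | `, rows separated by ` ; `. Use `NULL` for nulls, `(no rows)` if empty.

1 | 9 ; 2 | 5 ; 3 | 7 ; 3 | 8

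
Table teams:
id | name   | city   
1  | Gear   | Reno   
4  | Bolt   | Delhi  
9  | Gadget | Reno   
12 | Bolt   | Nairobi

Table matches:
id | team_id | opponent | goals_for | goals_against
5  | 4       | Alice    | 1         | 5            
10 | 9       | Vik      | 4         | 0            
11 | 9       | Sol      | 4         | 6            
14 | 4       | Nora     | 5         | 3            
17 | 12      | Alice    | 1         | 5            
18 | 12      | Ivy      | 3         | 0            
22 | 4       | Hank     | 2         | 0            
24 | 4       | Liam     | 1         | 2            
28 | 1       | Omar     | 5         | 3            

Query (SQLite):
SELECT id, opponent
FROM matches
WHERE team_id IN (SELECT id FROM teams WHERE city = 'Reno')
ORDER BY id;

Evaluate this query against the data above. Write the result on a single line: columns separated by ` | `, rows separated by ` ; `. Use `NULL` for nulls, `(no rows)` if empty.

Inner query: teams.id where city = 'Reno'.
Outer: keep matches rows whose team_id is in that set.
Inner query → {1, 9}

10 | Vik ; 11 | Sol ; 28 | Omar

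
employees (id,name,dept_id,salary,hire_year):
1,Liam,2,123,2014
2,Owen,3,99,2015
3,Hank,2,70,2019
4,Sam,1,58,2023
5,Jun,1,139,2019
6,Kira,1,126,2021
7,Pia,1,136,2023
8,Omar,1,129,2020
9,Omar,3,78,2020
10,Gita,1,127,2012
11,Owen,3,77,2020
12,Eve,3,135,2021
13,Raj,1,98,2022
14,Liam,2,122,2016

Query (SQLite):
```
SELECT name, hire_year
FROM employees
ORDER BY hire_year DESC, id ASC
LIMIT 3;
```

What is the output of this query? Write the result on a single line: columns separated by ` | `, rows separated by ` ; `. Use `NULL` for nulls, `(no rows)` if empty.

Sort by hire_year desc, tiebreak id asc: (2023, id=4), (2023, id=7), (2022, id=13), (2021, id=6), (2021, id=12), (2020, id=8) …. Take first 3.

Sam | 2023 ; Pia | 2023 ; Raj | 2022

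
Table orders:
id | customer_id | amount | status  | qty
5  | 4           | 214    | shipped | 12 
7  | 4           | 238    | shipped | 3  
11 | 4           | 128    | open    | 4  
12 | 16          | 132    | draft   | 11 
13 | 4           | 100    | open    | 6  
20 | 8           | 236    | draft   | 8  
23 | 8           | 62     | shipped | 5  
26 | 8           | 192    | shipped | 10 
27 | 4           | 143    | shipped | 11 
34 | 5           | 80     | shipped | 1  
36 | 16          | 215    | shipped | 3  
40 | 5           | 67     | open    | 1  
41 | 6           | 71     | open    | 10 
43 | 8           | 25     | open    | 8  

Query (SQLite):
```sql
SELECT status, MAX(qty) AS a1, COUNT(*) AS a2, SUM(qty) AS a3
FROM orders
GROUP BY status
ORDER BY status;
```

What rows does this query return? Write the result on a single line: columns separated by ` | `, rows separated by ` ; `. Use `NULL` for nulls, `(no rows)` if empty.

draft | 11 | 2 | 19 ; open | 10 | 5 | 29 ; shipped | 12 | 7 | 45

Group orders by status.
Per group compute: MAX(qty), COUNT(*), SUM(qty).
  draft: ids {12, 20} → MAX(qty)=11, COUNT(*)=2, SUM(qty)=19
  open: ids {11, 13, 40, 41, 43} → MAX(qty)=10, COUNT(*)=5, SUM(qty)=29
  shipped: ids {5, 7, 23, 26, 27, 34, 36} → MAX(qty)=12, COUNT(*)=7, SUM(qty)=45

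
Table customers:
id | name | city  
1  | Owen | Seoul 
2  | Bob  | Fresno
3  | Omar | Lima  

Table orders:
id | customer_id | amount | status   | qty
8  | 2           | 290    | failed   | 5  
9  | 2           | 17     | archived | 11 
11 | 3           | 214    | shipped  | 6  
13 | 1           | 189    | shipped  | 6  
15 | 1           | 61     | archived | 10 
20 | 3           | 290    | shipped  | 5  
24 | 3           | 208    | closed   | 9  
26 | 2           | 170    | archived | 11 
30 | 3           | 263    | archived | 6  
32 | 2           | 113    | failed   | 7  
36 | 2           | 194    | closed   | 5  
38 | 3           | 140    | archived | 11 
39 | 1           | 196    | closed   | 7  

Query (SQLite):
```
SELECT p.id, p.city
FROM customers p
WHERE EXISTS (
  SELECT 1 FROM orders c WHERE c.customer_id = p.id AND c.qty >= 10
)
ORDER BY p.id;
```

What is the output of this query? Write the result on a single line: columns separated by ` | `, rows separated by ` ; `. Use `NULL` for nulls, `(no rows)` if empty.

1 | Seoul ; 2 | Fresno ; 3 | Lima

For each customers row, check whether any orders with matching customer_id has qty >= 10.
Keep rows where that is true.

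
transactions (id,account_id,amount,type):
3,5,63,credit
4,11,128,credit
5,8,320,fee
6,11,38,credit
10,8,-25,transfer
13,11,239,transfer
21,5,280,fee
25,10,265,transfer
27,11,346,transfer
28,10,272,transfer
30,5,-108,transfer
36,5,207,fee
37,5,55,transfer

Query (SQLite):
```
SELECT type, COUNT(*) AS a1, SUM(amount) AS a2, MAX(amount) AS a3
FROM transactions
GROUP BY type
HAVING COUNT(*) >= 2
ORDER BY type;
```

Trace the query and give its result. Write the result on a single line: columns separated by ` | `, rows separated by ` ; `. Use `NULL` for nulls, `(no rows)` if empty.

credit | 3 | 229 | 128 ; fee | 3 | 807 | 320 ; transfer | 7 | 1044 | 346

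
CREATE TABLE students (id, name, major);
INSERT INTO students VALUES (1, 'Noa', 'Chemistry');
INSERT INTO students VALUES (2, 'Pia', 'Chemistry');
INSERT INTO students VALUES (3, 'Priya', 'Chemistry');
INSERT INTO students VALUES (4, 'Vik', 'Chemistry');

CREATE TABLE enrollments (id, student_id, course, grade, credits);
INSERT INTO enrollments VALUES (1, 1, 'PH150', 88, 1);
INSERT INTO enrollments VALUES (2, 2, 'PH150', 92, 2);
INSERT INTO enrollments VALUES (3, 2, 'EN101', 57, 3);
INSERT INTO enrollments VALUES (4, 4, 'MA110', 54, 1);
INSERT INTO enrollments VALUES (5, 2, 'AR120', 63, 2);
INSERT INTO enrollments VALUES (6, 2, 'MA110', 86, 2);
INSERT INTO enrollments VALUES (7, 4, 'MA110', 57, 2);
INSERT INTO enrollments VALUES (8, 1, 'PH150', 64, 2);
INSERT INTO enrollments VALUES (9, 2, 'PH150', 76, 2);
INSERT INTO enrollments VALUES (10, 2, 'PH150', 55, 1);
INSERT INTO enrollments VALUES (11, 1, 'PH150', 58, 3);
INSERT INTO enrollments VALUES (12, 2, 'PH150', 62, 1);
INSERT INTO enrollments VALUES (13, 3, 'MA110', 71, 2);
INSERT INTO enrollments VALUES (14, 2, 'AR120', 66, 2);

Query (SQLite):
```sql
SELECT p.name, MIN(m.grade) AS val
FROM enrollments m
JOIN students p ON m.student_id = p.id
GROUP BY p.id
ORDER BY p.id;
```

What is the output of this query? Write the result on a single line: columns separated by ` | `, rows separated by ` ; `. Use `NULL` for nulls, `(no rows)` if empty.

Join each enrollments row to its students via student_id.
Group joined rows by students.id; compute MIN(m.grade) per group.
  1: ids {1, 8, 11} → MIN(m.grade)=58
  2: ids {2, 3, 5, 6, 9, 10, 12, 14} → MIN(m.grade)=55
  3: ids {13} → MIN(m.grade)=71
  4: ids {4, 7} → MIN(m.grade)=54

Noa | 58 ; Pia | 55 ; Priya | 71 ; Vik | 54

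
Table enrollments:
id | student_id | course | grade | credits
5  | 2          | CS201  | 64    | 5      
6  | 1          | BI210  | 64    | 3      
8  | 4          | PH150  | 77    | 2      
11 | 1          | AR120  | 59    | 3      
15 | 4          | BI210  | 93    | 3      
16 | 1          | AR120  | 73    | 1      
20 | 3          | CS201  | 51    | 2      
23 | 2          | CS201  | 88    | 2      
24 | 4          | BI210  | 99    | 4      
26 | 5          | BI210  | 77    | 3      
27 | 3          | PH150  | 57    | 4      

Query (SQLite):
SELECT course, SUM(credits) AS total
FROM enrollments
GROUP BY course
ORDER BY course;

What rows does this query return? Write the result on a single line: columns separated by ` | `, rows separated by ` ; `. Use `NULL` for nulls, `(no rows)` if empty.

AR120 | 4 ; BI210 | 13 ; CS201 | 9 ; PH150 | 6

Partition enrollments by course; compute SUM(credits) within each group.
  AR120: ids {11, 16} → SUM(credits)=4
  BI210: ids {6, 15, 24, 26} → SUM(credits)=13
  CS201: ids {5, 20, 23} → SUM(credits)=9
  PH150: ids {8, 27} → SUM(credits)=6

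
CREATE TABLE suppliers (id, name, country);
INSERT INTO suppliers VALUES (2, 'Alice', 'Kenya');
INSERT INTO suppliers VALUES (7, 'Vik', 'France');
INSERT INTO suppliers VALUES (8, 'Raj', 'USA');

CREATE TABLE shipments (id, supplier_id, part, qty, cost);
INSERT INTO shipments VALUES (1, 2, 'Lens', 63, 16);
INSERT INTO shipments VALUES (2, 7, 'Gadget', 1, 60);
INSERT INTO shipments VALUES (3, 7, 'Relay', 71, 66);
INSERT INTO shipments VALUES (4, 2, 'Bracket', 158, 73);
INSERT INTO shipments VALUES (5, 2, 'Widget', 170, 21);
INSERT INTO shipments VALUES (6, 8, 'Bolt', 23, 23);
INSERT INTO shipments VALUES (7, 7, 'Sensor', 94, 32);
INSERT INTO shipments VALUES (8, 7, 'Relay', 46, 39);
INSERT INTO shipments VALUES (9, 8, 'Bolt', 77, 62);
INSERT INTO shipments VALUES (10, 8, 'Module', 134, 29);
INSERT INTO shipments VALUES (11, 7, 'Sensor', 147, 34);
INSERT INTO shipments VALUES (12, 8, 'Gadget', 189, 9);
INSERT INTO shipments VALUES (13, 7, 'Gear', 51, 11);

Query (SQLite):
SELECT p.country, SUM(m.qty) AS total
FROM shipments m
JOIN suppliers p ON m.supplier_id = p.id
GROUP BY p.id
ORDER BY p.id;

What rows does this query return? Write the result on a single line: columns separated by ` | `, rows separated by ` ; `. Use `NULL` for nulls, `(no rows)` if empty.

Kenya | 391 ; France | 410 ; USA | 423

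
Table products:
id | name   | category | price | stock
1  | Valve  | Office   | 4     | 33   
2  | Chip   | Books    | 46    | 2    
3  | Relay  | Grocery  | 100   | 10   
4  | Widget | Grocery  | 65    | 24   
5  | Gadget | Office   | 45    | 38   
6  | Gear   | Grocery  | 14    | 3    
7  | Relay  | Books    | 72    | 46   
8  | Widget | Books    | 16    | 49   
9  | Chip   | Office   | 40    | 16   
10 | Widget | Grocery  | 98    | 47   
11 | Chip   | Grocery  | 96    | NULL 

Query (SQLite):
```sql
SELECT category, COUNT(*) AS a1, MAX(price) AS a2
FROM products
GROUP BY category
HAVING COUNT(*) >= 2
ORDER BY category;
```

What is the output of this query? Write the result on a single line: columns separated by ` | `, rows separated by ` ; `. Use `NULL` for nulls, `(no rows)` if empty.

Books | 3 | 72 ; Grocery | 5 | 100 ; Office | 3 | 45

Group products by category.
Per group compute: COUNT(*), MAX(price).
HAVING: drop groups with fewer than 2 rows.
  Books: ids {2, 7, 8} → COUNT(*)=3, MAX(price)=72
  Grocery: ids {3, 4, 6, 10, 11} → COUNT(*)=5, MAX(price)=100
  Office: ids {1, 5, 9} → COUNT(*)=3, MAX(price)=45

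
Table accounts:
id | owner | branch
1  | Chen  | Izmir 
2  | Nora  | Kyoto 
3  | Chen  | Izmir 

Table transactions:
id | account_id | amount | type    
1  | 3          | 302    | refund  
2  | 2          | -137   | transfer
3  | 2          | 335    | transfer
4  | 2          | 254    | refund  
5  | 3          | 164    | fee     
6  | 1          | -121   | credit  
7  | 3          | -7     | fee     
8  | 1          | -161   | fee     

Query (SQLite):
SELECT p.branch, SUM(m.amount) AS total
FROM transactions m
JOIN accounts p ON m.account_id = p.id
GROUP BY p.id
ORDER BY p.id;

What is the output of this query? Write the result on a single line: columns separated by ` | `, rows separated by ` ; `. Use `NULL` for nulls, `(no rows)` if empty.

Join each transactions row to its accounts via account_id.
Group joined rows by accounts.id; compute SUM(m.amount) per group.
  1: ids {6, 8} → SUM(m.amount)=-282
  2: ids {2, 3, 4} → SUM(m.amount)=452
  3: ids {1, 5, 7} → SUM(m.amount)=459

Izmir | -282 ; Kyoto | 452 ; Izmir | 459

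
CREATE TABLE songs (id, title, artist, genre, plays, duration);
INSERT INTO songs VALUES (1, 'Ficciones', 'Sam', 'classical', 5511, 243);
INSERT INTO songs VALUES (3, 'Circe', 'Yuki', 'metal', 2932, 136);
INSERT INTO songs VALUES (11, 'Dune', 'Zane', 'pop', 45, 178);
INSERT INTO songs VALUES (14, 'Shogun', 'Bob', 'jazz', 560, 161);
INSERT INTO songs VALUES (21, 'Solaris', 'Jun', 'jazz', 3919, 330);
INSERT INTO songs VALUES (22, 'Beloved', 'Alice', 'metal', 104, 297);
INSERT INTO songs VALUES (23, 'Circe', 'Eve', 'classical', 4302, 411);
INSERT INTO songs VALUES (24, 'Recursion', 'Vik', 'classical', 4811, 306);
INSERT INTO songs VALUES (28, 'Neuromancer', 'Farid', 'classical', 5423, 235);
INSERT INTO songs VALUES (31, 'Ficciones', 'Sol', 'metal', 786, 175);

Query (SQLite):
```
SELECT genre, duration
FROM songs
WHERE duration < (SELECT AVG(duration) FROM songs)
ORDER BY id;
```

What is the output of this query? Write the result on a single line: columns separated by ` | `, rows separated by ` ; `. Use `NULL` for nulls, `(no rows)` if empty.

classical | 243 ; metal | 136 ; pop | 178 ; jazz | 161 ; classical | 235 ; metal | 175

Scalar subquery: AVG(duration) over all songs rows = 247.2.
Keep rows where duration < that value.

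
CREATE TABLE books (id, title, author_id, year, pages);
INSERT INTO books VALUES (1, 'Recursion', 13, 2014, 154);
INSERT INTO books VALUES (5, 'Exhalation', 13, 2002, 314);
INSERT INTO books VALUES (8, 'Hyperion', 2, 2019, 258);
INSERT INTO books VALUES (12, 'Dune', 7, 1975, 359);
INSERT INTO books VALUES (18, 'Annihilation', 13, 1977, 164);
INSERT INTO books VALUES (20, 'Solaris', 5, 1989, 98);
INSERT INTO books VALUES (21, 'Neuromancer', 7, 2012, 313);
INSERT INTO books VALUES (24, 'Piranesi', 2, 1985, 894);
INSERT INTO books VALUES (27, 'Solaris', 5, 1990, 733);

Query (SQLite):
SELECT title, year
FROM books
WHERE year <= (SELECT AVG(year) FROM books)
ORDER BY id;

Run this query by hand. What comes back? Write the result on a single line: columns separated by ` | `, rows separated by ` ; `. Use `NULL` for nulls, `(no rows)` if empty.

Scalar subquery: AVG(year) over all books rows = 1995.888889 (≈; comparison uses full precision).
Keep rows where year <= that value.

Dune | 1975 ; Annihilation | 1977 ; Solaris | 1989 ; Piranesi | 1985 ; Solaris | 1990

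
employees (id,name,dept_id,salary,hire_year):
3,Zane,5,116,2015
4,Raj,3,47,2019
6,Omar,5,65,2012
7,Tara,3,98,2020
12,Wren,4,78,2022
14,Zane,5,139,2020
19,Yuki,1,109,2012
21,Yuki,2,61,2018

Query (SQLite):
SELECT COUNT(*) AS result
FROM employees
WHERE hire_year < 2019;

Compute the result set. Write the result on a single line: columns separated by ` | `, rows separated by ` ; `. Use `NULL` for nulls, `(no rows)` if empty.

Rows where hire_year < 2019 → hire_year values: [2015, 2012, 2012, 2018].
COUNT(*) counts rows → 4.

4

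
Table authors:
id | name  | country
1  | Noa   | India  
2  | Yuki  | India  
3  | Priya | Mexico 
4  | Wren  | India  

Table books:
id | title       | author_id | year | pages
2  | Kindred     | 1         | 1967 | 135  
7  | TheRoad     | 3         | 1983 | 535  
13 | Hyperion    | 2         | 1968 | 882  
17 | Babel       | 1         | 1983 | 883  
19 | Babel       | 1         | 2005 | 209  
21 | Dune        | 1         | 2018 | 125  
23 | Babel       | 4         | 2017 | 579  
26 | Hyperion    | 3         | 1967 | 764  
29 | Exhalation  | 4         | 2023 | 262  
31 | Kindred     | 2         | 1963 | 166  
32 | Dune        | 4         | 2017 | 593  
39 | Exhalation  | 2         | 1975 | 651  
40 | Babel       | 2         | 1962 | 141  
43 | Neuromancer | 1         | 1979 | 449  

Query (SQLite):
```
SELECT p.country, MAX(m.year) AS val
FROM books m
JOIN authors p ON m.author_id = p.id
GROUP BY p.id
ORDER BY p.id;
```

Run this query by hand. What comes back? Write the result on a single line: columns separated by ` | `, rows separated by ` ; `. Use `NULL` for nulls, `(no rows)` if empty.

Join each books row to its authors via author_id.
Group joined rows by authors.id; compute MAX(m.year) per group.
  1: ids {2, 17, 19, 21, 43} → MAX(m.year)=2018
  2: ids {13, 31, 39, 40} → MAX(m.year)=1975
  3: ids {7, 26} → MAX(m.year)=1983
  4: ids {23, 29, 32} → MAX(m.year)=2023

India | 2018 ; India | 1975 ; Mexico | 1983 ; India | 2023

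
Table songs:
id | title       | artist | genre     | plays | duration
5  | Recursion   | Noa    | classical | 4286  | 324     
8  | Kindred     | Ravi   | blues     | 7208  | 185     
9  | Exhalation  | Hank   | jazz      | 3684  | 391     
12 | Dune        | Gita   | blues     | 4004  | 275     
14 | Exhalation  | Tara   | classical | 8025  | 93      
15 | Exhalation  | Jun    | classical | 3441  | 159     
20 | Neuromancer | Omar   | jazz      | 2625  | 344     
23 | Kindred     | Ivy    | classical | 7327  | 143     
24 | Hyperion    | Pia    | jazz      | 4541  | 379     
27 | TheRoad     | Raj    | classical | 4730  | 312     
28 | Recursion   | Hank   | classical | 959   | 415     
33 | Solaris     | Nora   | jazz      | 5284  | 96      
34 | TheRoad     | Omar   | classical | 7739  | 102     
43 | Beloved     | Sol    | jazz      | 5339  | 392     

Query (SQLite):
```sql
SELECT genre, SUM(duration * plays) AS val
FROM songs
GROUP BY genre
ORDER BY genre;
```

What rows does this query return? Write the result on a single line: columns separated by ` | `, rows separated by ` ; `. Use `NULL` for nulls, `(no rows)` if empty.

blues | 2434580 ; classical | 6392992 ; jazz | 6664635

For each row compute duration * plays.
Group by genre; take SUM of the expression per group.
  blues: ids {8, 12} → SUM(duration * plays)=2434580
  classical: ids {5, 14, 15, 23, 27, 28, 34} → SUM(duration * plays)=6392992
  jazz: ids {9, 20, 24, 33, 43} → SUM(duration * plays)=6664635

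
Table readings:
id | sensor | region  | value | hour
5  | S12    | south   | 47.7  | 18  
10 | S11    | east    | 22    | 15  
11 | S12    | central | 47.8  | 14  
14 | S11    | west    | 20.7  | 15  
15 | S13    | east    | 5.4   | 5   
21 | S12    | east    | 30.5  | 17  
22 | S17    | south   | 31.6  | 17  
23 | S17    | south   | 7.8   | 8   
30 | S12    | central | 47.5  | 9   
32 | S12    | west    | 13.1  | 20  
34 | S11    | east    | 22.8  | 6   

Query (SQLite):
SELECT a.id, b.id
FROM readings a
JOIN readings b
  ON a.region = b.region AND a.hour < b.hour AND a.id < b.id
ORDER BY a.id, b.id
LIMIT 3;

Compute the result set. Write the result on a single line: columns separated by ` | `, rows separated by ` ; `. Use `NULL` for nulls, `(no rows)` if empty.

Pairs (a,b) with same region, a.hour < b.hour, a.id < b.id.
region groups: central:{11,30} east:{10,15,21,34} south:{5,22,23} west:{14,32}
Ordered by (a.id, b.id); first 3.

10 | 21 ; 14 | 32 ; 15 | 21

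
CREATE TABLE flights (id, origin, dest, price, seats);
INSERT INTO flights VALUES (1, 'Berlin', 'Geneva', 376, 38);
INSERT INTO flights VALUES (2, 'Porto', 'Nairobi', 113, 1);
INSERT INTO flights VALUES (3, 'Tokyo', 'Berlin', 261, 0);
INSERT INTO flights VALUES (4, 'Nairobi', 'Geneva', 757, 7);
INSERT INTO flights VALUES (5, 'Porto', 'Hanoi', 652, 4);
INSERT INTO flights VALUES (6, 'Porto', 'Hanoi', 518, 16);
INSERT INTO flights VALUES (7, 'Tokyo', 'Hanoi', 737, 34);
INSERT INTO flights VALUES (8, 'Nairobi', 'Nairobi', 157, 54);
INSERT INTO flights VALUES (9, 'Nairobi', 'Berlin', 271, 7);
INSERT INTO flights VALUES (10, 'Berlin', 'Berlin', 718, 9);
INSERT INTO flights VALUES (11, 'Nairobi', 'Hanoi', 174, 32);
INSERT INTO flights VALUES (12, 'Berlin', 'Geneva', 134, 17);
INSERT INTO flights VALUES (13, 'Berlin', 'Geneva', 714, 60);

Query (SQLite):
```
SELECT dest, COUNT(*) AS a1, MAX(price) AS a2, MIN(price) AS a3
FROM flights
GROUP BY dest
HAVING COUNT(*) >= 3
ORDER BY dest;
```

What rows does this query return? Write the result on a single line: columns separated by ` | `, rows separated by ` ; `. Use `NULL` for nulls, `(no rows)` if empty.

Group flights by dest.
Per group compute: COUNT(*), MAX(price), MIN(price).
HAVING: drop groups with fewer than 3 rows.
  Berlin: ids {3, 9, 10} → COUNT(*)=3, MAX(price)=718, MIN(price)=261
  Geneva: ids {1, 4, 12, 13} → COUNT(*)=4, MAX(price)=757, MIN(price)=134
  Hanoi: ids {5, 6, 7, 11} → COUNT(*)=4, MAX(price)=737, MIN(price)=174
  Nairobi: ids {2, 8} → COUNT(*)=2, MAX(price)=157, MIN(price)=113

Berlin | 3 | 718 | 261 ; Geneva | 4 | 757 | 134 ; Hanoi | 4 | 737 | 174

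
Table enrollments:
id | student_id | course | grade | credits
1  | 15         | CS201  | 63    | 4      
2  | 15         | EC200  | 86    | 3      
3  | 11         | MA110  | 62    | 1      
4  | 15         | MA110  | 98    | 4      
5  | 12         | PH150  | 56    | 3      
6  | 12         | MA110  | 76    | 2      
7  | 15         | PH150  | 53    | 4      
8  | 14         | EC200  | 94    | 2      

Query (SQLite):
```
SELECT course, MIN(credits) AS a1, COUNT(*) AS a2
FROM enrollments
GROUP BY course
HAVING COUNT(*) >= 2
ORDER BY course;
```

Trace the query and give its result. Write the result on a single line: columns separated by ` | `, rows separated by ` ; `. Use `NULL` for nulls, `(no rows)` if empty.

EC200 | 2 | 2 ; MA110 | 1 | 3 ; PH150 | 3 | 2

Group enrollments by course.
Per group compute: MIN(credits), COUNT(*).
HAVING: drop groups with fewer than 2 rows.
  CS201: ids {1} → MIN(credits)=4, COUNT(*)=1
  EC200: ids {2, 8} → MIN(credits)=2, COUNT(*)=2
  MA110: ids {3, 4, 6} → MIN(credits)=1, COUNT(*)=3
  PH150: ids {5, 7} → MIN(credits)=3, COUNT(*)=2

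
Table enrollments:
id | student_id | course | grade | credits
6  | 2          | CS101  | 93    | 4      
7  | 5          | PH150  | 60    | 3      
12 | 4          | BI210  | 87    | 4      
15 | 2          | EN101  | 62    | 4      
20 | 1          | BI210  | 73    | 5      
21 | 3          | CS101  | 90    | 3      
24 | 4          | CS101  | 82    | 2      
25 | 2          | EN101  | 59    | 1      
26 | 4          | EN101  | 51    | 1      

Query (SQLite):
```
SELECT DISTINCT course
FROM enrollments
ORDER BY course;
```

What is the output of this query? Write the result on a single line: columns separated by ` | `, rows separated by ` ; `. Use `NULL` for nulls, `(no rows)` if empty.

BI210 ; CS101 ; EN101 ; PH150

Collect distinct course values from enrollments.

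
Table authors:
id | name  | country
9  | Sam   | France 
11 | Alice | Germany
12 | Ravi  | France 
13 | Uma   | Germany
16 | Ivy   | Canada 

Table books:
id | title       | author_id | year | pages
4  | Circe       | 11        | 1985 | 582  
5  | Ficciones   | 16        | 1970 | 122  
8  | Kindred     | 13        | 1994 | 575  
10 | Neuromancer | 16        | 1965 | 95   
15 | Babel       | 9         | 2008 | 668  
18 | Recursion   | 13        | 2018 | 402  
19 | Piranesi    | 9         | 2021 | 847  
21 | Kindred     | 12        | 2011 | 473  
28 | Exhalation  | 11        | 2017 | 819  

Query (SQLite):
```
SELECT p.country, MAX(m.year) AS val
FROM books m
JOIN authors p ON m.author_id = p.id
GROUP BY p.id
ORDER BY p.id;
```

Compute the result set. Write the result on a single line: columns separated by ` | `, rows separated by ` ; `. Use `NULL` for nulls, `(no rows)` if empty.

France | 2021 ; Germany | 2017 ; France | 2011 ; Germany | 2018 ; Canada | 1970

Join each books row to its authors via author_id.
Group joined rows by authors.id; compute MAX(m.year) per group.
  9: ids {15, 19} → MAX(m.year)=2021
  11: ids {4, 28} → MAX(m.year)=2017
  12: ids {21} → MAX(m.year)=2011
  13: ids {8, 18} → MAX(m.year)=2018
  16: ids {5, 10} → MAX(m.year)=1970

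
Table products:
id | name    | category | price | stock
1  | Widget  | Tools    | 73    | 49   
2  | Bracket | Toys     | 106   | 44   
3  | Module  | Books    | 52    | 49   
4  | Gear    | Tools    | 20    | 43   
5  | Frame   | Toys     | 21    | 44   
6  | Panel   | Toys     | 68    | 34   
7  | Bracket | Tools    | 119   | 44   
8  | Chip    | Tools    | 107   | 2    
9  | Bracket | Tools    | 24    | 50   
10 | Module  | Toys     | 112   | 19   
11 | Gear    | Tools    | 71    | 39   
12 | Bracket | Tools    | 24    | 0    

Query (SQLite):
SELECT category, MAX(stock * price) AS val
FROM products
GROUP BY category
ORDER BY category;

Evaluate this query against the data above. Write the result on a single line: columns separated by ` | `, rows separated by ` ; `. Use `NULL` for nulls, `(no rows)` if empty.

Books | 2548 ; Tools | 5236 ; Toys | 4664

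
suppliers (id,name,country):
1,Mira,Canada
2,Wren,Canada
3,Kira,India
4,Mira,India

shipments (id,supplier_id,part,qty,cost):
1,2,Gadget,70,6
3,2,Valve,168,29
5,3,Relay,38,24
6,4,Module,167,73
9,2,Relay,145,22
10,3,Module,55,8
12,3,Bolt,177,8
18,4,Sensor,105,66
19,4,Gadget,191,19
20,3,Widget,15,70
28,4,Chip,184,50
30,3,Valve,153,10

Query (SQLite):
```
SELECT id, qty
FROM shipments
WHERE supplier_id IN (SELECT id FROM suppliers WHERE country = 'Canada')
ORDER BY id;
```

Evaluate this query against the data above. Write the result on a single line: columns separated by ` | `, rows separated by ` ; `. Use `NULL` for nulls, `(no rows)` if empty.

Inner query: suppliers.id where country = 'Canada'.
Outer: keep shipments rows whose supplier_id is in that set.
Inner query → {1, 2}

1 | 70 ; 3 | 168 ; 9 | 145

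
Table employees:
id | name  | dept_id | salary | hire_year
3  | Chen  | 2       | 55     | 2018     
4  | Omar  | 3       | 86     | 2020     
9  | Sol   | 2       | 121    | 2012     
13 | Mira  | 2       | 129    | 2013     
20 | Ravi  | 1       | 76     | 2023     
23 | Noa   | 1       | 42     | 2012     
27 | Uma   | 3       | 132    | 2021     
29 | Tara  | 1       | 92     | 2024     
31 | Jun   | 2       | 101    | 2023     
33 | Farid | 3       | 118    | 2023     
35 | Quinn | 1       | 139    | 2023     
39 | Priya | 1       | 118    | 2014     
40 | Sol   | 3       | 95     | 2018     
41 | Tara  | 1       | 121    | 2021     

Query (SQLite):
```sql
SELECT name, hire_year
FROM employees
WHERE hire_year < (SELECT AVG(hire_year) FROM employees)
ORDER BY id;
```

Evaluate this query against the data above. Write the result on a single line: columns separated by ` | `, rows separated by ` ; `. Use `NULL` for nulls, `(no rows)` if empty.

Scalar subquery: AVG(hire_year) over all employees rows = 2018.928571 (≈; comparison uses full precision).
Keep rows where hire_year < that value.

Chen | 2018 ; Sol | 2012 ; Mira | 2013 ; Noa | 2012 ; Priya | 2014 ; Sol | 2018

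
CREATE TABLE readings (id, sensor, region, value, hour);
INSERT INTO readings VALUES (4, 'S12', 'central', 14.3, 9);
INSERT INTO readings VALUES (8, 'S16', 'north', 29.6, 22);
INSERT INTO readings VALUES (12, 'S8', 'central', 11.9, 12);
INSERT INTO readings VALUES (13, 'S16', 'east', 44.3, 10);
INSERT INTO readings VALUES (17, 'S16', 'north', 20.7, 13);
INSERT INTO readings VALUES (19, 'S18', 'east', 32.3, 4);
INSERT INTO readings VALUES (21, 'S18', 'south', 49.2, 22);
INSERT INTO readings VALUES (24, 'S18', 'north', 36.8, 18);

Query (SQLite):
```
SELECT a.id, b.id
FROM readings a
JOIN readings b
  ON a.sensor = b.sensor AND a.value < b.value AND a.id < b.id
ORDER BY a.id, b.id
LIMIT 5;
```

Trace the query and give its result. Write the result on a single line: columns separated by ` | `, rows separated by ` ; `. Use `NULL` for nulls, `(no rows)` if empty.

8 | 13 ; 19 | 21 ; 19 | 24

Pairs (a,b) with same sensor, a.value < b.value, a.id < b.id.
sensor groups: S12:{4} S16:{8,13,17} S18:{19,21,24} S8:{12}
Ordered by (a.id, b.id); first 5.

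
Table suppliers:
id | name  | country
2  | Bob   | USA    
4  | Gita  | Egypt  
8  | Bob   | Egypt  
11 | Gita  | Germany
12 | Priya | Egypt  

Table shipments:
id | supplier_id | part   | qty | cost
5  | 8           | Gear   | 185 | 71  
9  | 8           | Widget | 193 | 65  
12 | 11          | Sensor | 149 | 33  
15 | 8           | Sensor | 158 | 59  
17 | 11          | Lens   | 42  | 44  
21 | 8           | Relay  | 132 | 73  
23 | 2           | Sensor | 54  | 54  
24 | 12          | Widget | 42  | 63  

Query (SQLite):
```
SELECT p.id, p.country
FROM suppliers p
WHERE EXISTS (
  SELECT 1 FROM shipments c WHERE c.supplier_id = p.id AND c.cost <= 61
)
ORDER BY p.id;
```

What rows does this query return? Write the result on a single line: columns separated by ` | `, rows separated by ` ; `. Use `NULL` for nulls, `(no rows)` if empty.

For each suppliers row, check whether any shipments with matching supplier_id has cost <= 61.
Keep rows where that is true.

2 | USA ; 8 | Egypt ; 11 | Germany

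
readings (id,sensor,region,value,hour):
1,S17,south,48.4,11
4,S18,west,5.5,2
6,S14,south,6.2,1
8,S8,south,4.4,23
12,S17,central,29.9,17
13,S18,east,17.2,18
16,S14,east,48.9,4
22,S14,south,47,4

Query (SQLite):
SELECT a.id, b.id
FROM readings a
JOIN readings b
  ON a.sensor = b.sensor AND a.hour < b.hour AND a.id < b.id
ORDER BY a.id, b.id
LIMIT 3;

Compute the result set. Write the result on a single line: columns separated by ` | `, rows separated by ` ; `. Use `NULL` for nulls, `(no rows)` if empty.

1 | 12 ; 4 | 13 ; 6 | 16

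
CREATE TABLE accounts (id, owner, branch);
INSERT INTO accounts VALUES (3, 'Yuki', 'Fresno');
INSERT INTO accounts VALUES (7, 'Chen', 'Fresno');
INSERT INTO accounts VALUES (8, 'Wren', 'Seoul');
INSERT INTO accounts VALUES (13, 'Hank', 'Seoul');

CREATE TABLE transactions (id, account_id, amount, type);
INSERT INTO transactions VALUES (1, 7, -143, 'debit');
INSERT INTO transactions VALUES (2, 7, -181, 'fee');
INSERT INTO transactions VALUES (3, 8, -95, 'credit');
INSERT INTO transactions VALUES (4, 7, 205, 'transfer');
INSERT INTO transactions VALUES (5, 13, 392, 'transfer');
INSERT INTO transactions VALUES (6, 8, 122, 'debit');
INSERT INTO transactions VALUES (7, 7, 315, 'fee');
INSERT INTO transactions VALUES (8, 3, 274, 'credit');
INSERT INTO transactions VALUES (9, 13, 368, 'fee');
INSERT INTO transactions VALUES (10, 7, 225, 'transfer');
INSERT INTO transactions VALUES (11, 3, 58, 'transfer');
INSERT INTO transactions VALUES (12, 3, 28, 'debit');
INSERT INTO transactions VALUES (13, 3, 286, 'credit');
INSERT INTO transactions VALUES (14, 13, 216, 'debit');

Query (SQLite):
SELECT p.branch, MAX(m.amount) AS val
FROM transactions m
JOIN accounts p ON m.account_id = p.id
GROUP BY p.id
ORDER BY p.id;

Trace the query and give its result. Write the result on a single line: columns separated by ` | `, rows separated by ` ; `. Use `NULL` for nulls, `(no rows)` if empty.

Fresno | 286 ; Fresno | 315 ; Seoul | 122 ; Seoul | 392

Join each transactions row to its accounts via account_id.
Group joined rows by accounts.id; compute MAX(m.amount) per group.
  3: ids {8, 11, 12, 13} → MAX(m.amount)=286
  7: ids {1, 2, 4, 7, 10} → MAX(m.amount)=315
  8: ids {3, 6} → MAX(m.amount)=122
  13: ids {5, 9, 14} → MAX(m.amount)=392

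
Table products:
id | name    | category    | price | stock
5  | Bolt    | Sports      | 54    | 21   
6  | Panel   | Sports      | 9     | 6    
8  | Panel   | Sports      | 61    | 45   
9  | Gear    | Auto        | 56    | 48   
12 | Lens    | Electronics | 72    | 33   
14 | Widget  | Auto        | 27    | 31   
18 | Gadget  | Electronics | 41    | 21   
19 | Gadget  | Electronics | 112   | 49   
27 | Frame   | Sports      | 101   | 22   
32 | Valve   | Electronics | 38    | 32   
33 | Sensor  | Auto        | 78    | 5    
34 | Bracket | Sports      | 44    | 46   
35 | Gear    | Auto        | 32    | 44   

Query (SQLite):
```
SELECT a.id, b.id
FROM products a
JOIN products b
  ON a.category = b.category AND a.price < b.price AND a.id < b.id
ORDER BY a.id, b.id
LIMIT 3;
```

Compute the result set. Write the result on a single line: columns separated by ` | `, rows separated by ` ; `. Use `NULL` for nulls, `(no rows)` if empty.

5 | 8 ; 5 | 27 ; 6 | 8

Pairs (a,b) with same category, a.price < b.price, a.id < b.id.
category groups: Auto:{9,14,33,35} Electronics:{12,18,19,32} Sports:{5,6,8,27,34}
Ordered by (a.id, b.id); first 3.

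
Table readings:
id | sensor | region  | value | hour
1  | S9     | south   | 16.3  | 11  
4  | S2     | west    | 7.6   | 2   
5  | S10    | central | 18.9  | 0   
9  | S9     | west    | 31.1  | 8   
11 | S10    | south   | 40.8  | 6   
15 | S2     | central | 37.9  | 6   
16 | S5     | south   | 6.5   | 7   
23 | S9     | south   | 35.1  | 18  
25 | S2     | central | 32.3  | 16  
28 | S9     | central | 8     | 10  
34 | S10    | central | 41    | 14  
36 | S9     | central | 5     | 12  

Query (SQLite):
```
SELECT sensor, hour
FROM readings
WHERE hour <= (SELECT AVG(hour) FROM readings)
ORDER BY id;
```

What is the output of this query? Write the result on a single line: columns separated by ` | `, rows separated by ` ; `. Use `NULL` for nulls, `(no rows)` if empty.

Scalar subquery: AVG(hour) over all readings rows = 9.166667 (≈; comparison uses full precision).
Keep rows where hour <= that value.

S2 | 2 ; S10 | 0 ; S9 | 8 ; S10 | 6 ; S2 | 6 ; S5 | 7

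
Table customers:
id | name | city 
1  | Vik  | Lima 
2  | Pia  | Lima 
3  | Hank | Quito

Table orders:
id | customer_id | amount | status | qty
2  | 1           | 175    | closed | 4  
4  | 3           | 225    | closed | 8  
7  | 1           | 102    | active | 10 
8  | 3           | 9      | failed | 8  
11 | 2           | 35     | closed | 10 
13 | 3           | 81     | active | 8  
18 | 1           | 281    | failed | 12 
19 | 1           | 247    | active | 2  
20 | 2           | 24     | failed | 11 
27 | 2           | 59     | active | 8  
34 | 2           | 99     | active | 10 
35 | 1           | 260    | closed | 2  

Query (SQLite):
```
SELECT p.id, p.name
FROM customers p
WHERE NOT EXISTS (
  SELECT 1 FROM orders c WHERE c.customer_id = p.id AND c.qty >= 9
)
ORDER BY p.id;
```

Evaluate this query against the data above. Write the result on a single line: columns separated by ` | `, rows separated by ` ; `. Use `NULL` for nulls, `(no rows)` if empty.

3 | Hank

For each customers row, check whether any orders with matching customer_id has qty >= 9.
Keep rows where that is false.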